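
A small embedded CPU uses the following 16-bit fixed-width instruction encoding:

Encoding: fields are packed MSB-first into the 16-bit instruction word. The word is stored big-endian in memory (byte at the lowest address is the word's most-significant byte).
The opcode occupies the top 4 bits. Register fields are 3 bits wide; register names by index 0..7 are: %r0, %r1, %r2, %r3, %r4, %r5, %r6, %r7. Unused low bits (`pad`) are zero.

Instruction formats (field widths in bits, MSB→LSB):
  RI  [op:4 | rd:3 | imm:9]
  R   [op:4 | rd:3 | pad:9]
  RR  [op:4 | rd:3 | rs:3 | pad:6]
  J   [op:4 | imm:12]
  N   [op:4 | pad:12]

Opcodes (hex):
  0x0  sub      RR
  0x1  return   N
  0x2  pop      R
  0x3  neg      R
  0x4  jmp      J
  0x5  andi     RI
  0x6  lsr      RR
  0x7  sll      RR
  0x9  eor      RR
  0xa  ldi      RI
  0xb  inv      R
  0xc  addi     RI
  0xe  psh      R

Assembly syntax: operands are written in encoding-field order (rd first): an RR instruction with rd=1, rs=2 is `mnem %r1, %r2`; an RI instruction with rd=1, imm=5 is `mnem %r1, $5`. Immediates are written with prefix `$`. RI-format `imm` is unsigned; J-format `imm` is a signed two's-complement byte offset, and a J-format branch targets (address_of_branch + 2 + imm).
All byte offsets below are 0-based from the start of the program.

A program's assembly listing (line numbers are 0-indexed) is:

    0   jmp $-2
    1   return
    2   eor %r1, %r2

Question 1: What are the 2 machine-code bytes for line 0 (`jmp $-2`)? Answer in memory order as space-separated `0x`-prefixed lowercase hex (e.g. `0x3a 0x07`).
0x4f 0xfe

0. jmp fields op=0x4:4|imm=-2:12 → word 4ffeh → 4f fe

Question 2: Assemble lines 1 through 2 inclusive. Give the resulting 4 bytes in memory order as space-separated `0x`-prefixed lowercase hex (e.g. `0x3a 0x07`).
0x10 0x00 0x92 0x80

line 1 (return): pack op=0x1:4|pad=0:12 = 0x1000; big→ 10 00
line 2 (eor): pack op=0x9:4|rd=1:3|rs=2:3|pad=0:6 = 0x9280; big→ 92 80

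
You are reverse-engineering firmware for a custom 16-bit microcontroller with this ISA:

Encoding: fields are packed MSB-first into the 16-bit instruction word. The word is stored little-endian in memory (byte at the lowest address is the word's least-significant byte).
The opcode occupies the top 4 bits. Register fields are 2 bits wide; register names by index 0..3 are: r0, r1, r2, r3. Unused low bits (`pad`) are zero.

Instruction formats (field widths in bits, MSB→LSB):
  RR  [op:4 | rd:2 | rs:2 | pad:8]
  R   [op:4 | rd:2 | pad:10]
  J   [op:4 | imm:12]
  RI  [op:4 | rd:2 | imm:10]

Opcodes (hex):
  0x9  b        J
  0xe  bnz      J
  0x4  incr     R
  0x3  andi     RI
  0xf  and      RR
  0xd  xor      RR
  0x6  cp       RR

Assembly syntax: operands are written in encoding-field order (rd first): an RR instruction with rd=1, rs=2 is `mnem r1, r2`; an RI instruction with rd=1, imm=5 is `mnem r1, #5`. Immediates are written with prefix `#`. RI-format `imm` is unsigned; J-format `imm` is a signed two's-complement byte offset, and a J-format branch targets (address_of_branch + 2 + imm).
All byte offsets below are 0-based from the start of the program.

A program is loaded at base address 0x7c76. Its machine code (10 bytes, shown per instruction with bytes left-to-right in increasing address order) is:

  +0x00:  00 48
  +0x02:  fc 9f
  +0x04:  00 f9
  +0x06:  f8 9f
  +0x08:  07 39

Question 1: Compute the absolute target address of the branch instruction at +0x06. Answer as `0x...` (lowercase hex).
0x7c76

@+06  little-endian(f8 9f) = 0x9ff8
  opcode bits[15:12]=0x9: b/J
  imm@[11:0]=0xff8 (s12→-8) ⇒ #-8
  target = base 0x7c76 + off 0x06 + 2 + imm -8 = 0x7c76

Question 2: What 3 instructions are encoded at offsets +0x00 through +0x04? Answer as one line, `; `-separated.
incr r2; b #-4; and r2, r1

+0x00: 00 48 ⇒ word 0x4800 (little)
  opcode bits[15:12]=0x4: incr/R
  rd@[11:10]=0x2 ⇒ r2
+0x02: fc 9f ⇒ word 0x9ffc (little)
  opcode bits[15:12]=0x9: b/J
  imm@[11:0]=0xffc (s12→-4) ⇒ #-4
+0x04: 00 f9 ⇒ word 0xf900 (little)
  opcode bits[15:12]=0xf: and/RR
  rd@[11:10]=0x2 ⇒ r2
  rs@[9:8]=0x1 ⇒ r1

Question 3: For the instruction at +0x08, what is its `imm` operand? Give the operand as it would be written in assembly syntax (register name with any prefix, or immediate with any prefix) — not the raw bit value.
#263

[08] 07 39 → 0x3907
  opcode bits[15:12]=0x3: andi/RI
  [11:10] rd=2 = r2
  [9:0] imm=263 = #263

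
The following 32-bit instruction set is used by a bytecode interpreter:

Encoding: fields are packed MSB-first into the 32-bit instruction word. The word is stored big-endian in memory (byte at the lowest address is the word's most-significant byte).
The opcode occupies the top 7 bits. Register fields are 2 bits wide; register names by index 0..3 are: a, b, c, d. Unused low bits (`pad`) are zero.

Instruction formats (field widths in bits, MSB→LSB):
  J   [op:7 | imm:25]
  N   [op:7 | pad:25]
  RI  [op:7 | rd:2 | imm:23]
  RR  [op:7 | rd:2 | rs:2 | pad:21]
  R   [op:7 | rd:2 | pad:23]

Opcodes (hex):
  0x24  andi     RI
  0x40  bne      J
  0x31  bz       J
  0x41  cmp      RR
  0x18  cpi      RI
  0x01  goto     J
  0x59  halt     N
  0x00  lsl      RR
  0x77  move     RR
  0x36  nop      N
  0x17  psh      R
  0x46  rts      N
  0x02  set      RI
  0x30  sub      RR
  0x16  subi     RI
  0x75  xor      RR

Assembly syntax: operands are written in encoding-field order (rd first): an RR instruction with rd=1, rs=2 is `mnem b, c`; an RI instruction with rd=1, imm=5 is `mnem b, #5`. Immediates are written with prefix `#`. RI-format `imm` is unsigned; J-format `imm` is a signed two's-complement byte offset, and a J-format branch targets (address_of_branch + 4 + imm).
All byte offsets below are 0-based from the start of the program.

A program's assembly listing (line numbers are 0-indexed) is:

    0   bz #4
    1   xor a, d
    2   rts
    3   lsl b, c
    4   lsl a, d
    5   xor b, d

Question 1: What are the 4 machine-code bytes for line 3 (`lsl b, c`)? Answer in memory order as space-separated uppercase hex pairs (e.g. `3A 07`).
line 3 (lsl): pack op=0x0:7|rd=1:2|rs=2:2|pad=0:21 = 0x00c00000; big→ 00 c0 00 00

00 C0 00 00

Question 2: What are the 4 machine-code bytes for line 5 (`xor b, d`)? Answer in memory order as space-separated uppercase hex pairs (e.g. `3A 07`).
EA E0 00 00

L5: xor op=0x75:7|rd=1:2|rs=3:2|pad=0:21 ⇒ 0xeae00000 ⇒ big ea e0 00 00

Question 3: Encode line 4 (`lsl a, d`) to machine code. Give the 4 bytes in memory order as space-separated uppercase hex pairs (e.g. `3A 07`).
4. lsl fields op=0x0:7|rd=0:2|rs=3:2|pad=0:21 → word 00600000h → 00 60 00 00

00 60 00 00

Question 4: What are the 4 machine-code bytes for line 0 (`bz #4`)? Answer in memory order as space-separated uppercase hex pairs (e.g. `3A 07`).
62 00 00 04

0. bz fields op=0x31:7|imm=4:25 → word 62000004h → 62 00 00 04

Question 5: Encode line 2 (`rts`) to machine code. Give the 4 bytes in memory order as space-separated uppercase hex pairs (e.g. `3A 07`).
8C 00 00 00

L2: rts op=0x46:7|pad=0:25 ⇒ 0x8c000000 ⇒ big 8c 00 00 00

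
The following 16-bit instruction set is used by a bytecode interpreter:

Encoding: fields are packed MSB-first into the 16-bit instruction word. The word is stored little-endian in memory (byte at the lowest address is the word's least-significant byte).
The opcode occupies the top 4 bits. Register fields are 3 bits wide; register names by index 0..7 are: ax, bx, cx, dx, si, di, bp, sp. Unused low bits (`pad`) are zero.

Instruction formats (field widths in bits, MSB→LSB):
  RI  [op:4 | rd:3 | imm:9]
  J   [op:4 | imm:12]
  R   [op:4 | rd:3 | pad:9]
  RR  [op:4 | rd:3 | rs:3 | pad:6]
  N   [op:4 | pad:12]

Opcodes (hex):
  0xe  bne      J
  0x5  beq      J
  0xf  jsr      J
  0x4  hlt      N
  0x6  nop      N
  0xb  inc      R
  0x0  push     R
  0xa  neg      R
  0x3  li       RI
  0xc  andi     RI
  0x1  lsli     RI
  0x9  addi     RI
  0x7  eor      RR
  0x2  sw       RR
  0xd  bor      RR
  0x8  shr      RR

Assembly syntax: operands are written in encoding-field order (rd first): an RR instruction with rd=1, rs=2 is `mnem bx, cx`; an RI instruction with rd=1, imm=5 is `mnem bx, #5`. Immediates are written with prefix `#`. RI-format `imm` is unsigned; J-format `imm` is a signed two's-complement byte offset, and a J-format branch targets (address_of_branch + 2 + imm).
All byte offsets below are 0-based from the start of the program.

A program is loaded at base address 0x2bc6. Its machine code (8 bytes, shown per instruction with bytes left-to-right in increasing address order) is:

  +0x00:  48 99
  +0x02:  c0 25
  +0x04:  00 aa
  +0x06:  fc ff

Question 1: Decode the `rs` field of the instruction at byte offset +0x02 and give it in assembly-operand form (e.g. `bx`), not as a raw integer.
+0x02: c0 25 ⇒ word 0x25c0 (little)
  opcode bits[15:12]=0x2: sw/RR
  rd: (w>>9)&0x7=0x2 → cx
  rs: (w>>6)&0x7=0x7 → sp

sp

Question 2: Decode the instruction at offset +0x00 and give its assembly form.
addi si, #328

[00] 48 99 → 0x9948
  opcode bits[15:12]=0x9: addi/RI
  rd@[11:9]=0x4 ⇒ si
  imm@[8:0]=0x148 ⇒ #328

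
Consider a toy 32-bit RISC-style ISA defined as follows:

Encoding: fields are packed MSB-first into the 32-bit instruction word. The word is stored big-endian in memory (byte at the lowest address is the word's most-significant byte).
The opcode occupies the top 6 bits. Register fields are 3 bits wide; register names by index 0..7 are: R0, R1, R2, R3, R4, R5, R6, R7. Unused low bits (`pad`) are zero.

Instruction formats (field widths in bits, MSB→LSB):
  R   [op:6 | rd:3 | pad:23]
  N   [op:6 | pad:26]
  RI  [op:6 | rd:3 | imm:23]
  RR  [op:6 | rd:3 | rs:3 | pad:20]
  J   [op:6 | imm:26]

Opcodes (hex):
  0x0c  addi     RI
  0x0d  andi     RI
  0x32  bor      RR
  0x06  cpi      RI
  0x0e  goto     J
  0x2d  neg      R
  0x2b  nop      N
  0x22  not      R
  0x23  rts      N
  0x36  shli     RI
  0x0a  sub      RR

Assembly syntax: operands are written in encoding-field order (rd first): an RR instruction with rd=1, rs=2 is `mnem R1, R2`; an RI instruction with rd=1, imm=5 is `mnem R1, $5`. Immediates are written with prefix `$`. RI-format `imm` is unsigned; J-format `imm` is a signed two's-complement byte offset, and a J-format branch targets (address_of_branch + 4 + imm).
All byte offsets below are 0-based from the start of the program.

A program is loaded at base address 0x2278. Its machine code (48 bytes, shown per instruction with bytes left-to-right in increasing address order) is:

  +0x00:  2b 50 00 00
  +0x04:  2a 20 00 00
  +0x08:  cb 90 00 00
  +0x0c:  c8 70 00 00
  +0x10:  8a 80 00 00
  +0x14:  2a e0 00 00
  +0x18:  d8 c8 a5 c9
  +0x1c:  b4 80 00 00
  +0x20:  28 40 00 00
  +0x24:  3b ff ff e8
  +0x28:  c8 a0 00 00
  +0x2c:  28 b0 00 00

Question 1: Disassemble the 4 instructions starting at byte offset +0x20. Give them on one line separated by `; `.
sub R0, R4; goto $-24; bor R1, R2; sub R1, R3

off 0x20: read 28 40 00 00 as big → 0x28400000
  op=0x28400000>>26=0xa ⇒ sub (RR)
  rd@[25:23]=0x0 ⇒ R0
  rs@[22:20]=0x4 ⇒ R4
off 0x24: read 3b ff ff e8 as big → 0x3bffffe8
  op=0x3bffffe8>>26=0xe ⇒ goto (J)
  imm@[25:0]=0x3ffffe8 (s26→-24) ⇒ $-24
off 0x28: read c8 a0 00 00 as big → 0xc8a00000
  op=0xc8a00000>>26=0x32 ⇒ bor (RR)
  rd@[25:23]=0x1 ⇒ R1
  rs@[22:20]=0x2 ⇒ R2
off 0x2c: read 28 b0 00 00 as big → 0x28b00000
  op=0x28b00000>>26=0xa ⇒ sub (RR)
  rd@[25:23]=0x1 ⇒ R1
  rs@[22:20]=0x3 ⇒ R3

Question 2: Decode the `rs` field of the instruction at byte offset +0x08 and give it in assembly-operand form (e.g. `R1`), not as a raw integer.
R1

[08] cb 90 00 00 → 0xcb900000
  opcode bits[31:26]=0x32: bor/RR
  rd@[25:23]=0x7 ⇒ R7
  rs@[22:20]=0x1 ⇒ R1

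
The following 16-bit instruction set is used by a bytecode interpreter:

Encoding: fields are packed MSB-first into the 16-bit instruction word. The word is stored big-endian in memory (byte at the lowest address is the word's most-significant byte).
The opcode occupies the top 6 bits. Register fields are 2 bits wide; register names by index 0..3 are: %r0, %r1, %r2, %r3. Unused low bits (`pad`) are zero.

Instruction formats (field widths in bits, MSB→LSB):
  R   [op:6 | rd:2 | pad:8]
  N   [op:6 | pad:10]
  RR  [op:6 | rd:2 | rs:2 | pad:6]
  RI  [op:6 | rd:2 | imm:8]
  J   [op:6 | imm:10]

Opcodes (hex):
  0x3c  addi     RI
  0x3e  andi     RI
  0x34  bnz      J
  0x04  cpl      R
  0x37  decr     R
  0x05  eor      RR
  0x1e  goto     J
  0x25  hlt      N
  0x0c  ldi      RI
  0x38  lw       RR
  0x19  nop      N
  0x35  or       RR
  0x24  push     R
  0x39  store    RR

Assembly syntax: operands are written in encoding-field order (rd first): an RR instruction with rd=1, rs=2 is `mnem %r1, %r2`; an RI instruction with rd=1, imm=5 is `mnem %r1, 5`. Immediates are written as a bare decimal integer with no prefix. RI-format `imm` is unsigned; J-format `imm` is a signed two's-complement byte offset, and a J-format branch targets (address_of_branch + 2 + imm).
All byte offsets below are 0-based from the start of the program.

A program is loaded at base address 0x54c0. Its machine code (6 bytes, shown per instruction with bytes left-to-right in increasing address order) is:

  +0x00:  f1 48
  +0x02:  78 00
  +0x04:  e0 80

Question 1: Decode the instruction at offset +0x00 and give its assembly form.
addi %r1, 72

+0x00: f1 48 ⇒ word 0xf148 (big)
  top 6b → 0x3c → addi [RI]
  rd@[9:8]=0x1 ⇒ %r1
  imm@[7:0]=0x48 ⇒ 72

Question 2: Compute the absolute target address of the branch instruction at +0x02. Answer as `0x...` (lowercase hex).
0x54c4

+0x02: 78 00 ⇒ word 0x7800 (big)
  opcode bits[15:10]=0x1e: goto/J
  imm: (w>>0)&0x3ff=0x0 → 0
  target = base 0x54c0 + off 0x02 + 2 + imm 0 = 0x54c4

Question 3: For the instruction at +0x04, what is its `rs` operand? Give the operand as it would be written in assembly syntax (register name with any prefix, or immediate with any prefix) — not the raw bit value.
%r2

off 0x04: read e0 80 as big → 0xe080
  op=0xe080>>10=0x38 ⇒ lw (RR)
  [9:8] rd=0 = %r0
  [7:6] rs=2 = %r2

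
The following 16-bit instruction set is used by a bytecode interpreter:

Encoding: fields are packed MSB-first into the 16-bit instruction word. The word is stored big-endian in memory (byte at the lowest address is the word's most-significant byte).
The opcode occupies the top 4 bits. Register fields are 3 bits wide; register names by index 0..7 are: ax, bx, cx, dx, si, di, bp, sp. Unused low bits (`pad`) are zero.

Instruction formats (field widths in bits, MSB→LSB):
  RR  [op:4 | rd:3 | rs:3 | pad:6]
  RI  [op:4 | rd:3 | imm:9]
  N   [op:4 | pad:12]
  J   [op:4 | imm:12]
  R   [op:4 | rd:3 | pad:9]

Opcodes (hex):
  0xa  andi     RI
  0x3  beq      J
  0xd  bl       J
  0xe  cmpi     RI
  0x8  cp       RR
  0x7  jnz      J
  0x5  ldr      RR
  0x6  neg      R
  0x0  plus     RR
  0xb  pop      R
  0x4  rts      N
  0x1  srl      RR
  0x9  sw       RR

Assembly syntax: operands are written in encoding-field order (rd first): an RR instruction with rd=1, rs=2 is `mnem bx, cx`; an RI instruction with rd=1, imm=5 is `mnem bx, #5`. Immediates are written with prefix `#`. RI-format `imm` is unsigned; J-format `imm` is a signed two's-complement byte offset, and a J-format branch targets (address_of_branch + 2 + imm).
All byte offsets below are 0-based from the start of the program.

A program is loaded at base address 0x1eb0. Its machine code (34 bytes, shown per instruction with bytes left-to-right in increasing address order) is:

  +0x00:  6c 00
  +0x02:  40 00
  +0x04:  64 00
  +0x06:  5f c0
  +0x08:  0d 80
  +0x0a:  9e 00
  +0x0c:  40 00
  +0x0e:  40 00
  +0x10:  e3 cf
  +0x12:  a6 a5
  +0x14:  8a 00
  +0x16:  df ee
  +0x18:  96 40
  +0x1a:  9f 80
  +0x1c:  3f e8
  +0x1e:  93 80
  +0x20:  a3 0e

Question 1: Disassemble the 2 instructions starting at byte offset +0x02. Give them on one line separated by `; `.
rts; neg cx

off 0x02: read 40 00 as big → 0x4000
  top 4b → 0x4 → rts [N]
off 0x04: read 64 00 as big → 0x6400
  top 4b → 0x6 → neg [R]
  rd@[11:9]=0x2 ⇒ cx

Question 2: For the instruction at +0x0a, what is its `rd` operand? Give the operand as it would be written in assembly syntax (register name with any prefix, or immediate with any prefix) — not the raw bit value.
sp

+0x0a: 9e 00 ⇒ word 0x9e00 (big)
  top 4b → 0x9 → sw [RR]
  rd: (w>>9)&0x7=0x7 → sp
  rs: (w>>6)&0x7=0x0 → ax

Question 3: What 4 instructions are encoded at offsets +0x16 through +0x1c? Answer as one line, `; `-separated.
bl #-18; sw dx, bx; sw sp, bp; beq #-24

[16] df ee → 0xdfee
  opcode bits[15:12]=0xd: bl/J
  imm@[11:0]=0xfee (s12→-18) ⇒ #-18
[18] 96 40 → 0x9640
  opcode bits[15:12]=0x9: sw/RR
  rd@[11:9]=0x3 ⇒ dx
  rs@[8:6]=0x1 ⇒ bx
[1a] 9f 80 → 0x9f80
  opcode bits[15:12]=0x9: sw/RR
  rd@[11:9]=0x7 ⇒ sp
  rs@[8:6]=0x6 ⇒ bp
[1c] 3f e8 → 0x3fe8
  opcode bits[15:12]=0x3: beq/J
  imm@[11:0]=0xfe8 (s12→-24) ⇒ #-24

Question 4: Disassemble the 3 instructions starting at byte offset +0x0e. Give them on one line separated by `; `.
+0x0e: 40 00 ⇒ word 0x4000 (big)
  top 4b → 0x4 → rts [N]
+0x10: e3 cf ⇒ word 0xe3cf (big)
  top 4b → 0xe → cmpi [RI]
  rd@[11:9]=0x1 ⇒ bx
  imm@[8:0]=0x1cf ⇒ #463
+0x12: a6 a5 ⇒ word 0xa6a5 (big)
  top 4b → 0xa → andi [RI]
  rd@[11:9]=0x3 ⇒ dx
  imm@[8:0]=0xa5 ⇒ #165

rts; cmpi bx, #463; andi dx, #165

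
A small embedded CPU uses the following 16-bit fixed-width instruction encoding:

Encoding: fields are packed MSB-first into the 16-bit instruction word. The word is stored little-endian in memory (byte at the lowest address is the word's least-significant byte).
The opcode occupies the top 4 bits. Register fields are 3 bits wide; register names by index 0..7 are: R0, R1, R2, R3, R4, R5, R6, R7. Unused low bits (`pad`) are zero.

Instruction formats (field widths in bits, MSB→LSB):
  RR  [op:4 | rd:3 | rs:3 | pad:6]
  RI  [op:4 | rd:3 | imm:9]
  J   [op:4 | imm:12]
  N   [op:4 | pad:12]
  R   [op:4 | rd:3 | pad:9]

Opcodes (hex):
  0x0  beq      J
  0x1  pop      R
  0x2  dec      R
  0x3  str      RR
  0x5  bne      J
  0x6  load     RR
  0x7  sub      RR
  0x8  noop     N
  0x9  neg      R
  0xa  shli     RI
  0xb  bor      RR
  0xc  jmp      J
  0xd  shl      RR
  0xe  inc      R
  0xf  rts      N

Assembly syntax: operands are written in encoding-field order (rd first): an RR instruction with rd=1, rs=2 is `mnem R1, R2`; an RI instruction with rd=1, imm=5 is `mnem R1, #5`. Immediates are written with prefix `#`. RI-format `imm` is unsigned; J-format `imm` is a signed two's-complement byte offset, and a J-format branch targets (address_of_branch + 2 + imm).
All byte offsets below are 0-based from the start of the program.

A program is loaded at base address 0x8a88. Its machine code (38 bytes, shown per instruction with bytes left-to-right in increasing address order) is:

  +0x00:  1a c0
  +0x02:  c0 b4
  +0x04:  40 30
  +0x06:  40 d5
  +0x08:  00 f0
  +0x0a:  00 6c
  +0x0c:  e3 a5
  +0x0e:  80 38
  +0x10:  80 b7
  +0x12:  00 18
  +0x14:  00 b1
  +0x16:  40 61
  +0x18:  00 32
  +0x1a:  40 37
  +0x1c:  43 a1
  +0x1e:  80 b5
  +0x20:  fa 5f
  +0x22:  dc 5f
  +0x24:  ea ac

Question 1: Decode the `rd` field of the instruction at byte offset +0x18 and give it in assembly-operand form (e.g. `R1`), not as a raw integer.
+0x18: 00 32 ⇒ word 0x3200 (little)
  opcode bits[15:12]=0x3: str/RR
  rd: (w>>9)&0x7=0x1 → R1
  rs: (w>>6)&0x7=0x0 → R0

R1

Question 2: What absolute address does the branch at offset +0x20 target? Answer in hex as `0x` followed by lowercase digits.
+0x20: fa 5f ⇒ word 0x5ffa (little)
  opcode bits[15:12]=0x5: bne/J
  imm: (w>>0)&0xfff=0xffa (s12→-6) → #-6
  target = base 0x8a88 + off 0x20 + 2 + imm -6 = 0x8aa4

0x8aa4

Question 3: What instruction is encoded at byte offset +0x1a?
off 0x1a: read 40 37 as little → 0x3740
  opcode bits[15:12]=0x3: str/RR
  rd: (w>>9)&0x7=0x3 → R3
  rs: (w>>6)&0x7=0x5 → R5

str R3, R5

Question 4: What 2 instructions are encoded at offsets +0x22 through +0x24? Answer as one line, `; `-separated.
bne #-36; shli R6, #234

+0x22: dc 5f ⇒ word 0x5fdc (little)
  top 4b → 0x5 → bne [J]
  imm: (w>>0)&0xfff=0xfdc (s12→-36) → #-36
+0x24: ea ac ⇒ word 0xacea (little)
  top 4b → 0xa → shli [RI]
  rd: (w>>9)&0x7=0x6 → R6
  imm: (w>>0)&0x1ff=0xea → #234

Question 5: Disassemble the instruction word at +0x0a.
load R6, R0

[0a] 00 6c → 0x6c00
  op=0x6c00>>12=0x6 ⇒ load (RR)
  rd@[11:9]=0x6 ⇒ R6
  rs@[8:6]=0x0 ⇒ R0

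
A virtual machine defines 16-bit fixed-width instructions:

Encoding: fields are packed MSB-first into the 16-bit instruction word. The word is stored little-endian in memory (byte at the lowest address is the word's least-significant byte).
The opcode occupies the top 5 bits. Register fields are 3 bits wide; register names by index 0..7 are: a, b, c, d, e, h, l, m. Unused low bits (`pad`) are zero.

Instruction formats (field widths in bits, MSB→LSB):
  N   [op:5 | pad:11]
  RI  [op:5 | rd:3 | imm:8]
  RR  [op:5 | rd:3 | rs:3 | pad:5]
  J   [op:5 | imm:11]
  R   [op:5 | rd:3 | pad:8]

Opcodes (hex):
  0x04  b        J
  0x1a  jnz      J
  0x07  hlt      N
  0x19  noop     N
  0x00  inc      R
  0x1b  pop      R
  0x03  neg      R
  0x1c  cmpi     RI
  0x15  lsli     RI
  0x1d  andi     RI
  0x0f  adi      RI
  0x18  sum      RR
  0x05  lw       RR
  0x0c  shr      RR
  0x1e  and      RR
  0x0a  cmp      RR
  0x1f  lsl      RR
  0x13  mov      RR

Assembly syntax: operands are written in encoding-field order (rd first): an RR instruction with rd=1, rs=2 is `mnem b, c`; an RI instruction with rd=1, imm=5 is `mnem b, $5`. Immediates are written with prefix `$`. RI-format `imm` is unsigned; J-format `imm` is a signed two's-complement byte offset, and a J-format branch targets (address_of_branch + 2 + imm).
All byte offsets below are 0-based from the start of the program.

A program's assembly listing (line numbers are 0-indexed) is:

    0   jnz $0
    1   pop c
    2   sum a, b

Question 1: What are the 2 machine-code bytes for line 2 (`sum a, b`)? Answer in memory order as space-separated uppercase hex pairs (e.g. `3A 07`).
L2: sum op=0x18:5|rd=0:3|rs=1:3|pad=0:5 ⇒ 0xc020 ⇒ little 20 c0

20 C0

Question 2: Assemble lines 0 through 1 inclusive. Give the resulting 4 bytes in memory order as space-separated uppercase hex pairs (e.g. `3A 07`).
00 D0 00 DA

L0: jnz op=0x1a:5|imm=0:11 ⇒ 0xd000 ⇒ little 00 d0
L1: pop op=0x1b:5|rd=2:3|pad=0:8 ⇒ 0xda00 ⇒ little 00 da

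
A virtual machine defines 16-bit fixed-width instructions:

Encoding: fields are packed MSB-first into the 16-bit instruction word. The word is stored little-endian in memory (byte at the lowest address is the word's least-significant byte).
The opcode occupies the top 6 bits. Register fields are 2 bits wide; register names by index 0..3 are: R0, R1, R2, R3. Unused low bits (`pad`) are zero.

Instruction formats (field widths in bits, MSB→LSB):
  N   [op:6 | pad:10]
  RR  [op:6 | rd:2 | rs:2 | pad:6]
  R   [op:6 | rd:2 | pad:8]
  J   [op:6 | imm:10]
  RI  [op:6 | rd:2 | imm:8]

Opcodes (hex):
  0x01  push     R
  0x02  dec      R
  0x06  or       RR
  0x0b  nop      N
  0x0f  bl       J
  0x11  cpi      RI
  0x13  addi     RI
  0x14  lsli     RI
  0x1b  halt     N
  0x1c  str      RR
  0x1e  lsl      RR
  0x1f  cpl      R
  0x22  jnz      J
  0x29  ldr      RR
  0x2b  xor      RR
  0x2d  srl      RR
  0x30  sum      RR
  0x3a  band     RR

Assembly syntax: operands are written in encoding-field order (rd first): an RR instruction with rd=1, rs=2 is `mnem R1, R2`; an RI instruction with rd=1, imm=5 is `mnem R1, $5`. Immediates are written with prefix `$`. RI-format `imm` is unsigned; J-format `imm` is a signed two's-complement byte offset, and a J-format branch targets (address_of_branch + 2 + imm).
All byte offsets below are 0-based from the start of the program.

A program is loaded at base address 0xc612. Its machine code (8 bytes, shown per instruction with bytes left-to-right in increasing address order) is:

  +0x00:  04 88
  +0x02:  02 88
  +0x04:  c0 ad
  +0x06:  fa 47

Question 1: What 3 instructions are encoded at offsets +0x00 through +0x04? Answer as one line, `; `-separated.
+0x00: 04 88 ⇒ word 0x8804 (little)
  top 6b → 0x22 → jnz [J]
  imm: (w>>0)&0x3ff=0x4 → $4
+0x02: 02 88 ⇒ word 0x8802 (little)
  top 6b → 0x22 → jnz [J]
  imm: (w>>0)&0x3ff=0x2 → $2
+0x04: c0 ad ⇒ word 0xadc0 (little)
  top 6b → 0x2b → xor [RR]
  rd: (w>>8)&0x3=0x1 → R1
  rs: (w>>6)&0x3=0x3 → R3

jnz $4; jnz $2; xor R1, R3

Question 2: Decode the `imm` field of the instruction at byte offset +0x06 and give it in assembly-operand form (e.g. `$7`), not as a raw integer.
$250

@+06  little-endian(fa 47) = 0x47fa
  top 6b → 0x11 → cpi [RI]
  rd: (w>>8)&0x3=0x3 → R3
  imm: (w>>0)&0xff=0xfa → $250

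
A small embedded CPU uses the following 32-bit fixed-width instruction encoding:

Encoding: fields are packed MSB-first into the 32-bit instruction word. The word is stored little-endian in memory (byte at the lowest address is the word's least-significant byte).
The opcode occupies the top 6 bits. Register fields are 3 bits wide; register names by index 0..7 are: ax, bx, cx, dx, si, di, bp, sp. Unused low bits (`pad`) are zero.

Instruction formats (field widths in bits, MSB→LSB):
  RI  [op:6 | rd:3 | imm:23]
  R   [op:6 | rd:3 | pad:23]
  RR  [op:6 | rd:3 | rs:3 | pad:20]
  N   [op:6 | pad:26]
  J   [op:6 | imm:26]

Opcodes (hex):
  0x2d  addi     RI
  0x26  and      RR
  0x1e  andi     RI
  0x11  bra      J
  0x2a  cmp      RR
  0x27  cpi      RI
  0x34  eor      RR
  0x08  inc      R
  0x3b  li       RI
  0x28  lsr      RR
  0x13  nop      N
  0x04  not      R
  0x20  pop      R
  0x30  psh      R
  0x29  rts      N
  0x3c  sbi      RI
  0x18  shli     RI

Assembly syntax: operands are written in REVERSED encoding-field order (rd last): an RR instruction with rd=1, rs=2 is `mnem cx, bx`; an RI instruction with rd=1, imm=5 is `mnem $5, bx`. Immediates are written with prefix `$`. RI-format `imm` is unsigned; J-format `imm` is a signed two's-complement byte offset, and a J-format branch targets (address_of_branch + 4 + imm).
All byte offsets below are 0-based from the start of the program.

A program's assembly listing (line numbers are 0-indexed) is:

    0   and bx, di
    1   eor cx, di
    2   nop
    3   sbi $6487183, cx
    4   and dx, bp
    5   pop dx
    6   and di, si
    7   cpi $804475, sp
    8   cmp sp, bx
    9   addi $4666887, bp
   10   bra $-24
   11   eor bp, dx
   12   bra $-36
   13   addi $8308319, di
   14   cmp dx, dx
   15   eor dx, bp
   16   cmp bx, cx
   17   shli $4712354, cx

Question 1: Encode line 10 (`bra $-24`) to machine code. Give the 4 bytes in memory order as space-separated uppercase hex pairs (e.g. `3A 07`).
E8 FF FF 47

10. bra fields op=0x11:6|imm=-24:26 → word 47ffffe8h → e8 ff ff 47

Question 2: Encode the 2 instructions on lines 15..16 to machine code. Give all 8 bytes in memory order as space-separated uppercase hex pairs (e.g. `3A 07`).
15. eor fields op=0x34:6|rd=6:3|rs=3:3|pad=0:20 → word d3300000h → 00 00 30 d3
16. cmp fields op=0x2a:6|rd=2:3|rs=1:3|pad=0:20 → word a9100000h → 00 00 10 a9

00 00 30 D3 00 00 10 A9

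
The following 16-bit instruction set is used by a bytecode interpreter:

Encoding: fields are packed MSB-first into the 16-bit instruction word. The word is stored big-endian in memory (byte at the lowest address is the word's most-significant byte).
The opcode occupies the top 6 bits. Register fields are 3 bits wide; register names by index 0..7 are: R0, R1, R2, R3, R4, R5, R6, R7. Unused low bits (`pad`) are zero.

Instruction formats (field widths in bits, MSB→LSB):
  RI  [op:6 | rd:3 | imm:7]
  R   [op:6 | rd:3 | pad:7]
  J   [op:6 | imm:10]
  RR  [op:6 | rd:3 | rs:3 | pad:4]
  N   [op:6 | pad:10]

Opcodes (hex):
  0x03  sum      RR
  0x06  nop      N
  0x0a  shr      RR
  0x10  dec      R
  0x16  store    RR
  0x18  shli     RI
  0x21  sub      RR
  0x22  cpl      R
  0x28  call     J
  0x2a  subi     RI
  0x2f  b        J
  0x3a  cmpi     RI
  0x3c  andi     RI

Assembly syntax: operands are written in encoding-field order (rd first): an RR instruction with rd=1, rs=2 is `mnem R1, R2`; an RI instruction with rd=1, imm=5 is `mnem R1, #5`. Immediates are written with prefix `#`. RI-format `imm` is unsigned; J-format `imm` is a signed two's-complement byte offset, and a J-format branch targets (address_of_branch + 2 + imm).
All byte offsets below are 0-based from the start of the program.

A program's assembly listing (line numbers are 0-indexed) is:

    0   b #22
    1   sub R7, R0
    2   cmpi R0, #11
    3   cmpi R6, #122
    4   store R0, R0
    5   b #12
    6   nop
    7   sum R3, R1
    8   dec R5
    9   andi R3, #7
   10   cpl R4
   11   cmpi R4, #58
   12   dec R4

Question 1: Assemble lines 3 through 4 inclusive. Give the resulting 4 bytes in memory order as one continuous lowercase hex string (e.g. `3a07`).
L3: cmpi op=0x3a:6|rd=6:3|imm=122:7 ⇒ 0xeb7a ⇒ big eb 7a
L4: store op=0x16:6|rd=0:3|rs=0:3|pad=0:4 ⇒ 0x5800 ⇒ big 58 00

eb7a5800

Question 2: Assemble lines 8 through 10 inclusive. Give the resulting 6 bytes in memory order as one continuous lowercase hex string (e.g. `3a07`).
4280f1878a00

8. dec fields op=0x10:6|rd=5:3|pad=0:7 → word 4280h → 42 80
9. andi fields op=0x3c:6|rd=3:3|imm=7:7 → word f187h → f1 87
10. cpl fields op=0x22:6|rd=4:3|pad=0:7 → word 8a00h → 8a 00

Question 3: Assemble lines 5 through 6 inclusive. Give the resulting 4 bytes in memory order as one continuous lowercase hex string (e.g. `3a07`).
bc0c1800

5. b fields op=0x2f:6|imm=12:10 → word bc0ch → bc 0c
6. nop fields op=0x6:6|pad=0:10 → word 1800h → 18 00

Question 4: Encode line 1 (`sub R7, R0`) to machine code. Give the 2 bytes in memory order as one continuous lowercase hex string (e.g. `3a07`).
8780

1. sub fields op=0x21:6|rd=7:3|rs=0:3|pad=0:4 → word 8780h → 87 80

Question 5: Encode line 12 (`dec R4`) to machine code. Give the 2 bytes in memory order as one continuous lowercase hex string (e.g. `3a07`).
line 12 (dec): pack op=0x10:6|rd=4:3|pad=0:7 = 0x4200; big→ 42 00

4200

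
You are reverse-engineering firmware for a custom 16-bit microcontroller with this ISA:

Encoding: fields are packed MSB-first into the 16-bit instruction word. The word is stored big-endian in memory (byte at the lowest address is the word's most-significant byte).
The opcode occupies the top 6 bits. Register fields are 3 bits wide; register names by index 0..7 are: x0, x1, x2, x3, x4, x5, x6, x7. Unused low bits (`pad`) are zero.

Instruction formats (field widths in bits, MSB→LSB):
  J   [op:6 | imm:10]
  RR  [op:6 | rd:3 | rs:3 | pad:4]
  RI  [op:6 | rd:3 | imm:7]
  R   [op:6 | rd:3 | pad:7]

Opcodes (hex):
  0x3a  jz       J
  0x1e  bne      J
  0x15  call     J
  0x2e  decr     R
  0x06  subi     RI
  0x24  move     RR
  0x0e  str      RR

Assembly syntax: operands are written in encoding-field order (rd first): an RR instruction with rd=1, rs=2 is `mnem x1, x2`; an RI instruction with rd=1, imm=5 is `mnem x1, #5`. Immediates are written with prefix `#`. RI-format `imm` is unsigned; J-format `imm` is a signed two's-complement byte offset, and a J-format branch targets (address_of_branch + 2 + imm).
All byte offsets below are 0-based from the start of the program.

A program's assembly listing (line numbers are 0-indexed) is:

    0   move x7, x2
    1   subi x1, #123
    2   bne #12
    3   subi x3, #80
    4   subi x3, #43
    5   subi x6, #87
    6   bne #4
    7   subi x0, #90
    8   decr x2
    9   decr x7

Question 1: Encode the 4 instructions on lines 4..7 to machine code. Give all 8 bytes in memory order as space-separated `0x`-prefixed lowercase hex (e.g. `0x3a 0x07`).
line 4 (subi): pack op=0x6:6|rd=3:3|imm=43:7 = 0x19ab; big→ 19 ab
line 5 (subi): pack op=0x6:6|rd=6:3|imm=87:7 = 0x1b57; big→ 1b 57
line 6 (bne): pack op=0x1e:6|imm=4:10 = 0x7804; big→ 78 04
line 7 (subi): pack op=0x6:6|rd=0:3|imm=90:7 = 0x185a; big→ 18 5a

0x19 0xab 0x1b 0x57 0x78 0x04 0x18 0x5a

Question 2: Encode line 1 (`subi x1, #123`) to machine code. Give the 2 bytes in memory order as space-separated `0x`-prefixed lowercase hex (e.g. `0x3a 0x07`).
1. subi fields op=0x6:6|rd=1:3|imm=123:7 → word 18fbh → 18 fb

0x18 0xfb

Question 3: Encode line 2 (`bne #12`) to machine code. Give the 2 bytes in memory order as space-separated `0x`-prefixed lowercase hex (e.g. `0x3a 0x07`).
0x78 0x0c

L2: bne op=0x1e:6|imm=12:10 ⇒ 0x780c ⇒ big 78 0c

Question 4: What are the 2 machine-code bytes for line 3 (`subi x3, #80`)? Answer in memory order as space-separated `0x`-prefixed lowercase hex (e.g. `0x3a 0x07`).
0x19 0xd0

line 3 (subi): pack op=0x6:6|rd=3:3|imm=80:7 = 0x19d0; big→ 19 d0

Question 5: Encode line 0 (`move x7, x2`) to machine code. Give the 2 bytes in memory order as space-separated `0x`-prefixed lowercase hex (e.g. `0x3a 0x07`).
0x93 0xa0

line 0 (move): pack op=0x24:6|rd=7:3|rs=2:3|pad=0:4 = 0x93a0; big→ 93 a0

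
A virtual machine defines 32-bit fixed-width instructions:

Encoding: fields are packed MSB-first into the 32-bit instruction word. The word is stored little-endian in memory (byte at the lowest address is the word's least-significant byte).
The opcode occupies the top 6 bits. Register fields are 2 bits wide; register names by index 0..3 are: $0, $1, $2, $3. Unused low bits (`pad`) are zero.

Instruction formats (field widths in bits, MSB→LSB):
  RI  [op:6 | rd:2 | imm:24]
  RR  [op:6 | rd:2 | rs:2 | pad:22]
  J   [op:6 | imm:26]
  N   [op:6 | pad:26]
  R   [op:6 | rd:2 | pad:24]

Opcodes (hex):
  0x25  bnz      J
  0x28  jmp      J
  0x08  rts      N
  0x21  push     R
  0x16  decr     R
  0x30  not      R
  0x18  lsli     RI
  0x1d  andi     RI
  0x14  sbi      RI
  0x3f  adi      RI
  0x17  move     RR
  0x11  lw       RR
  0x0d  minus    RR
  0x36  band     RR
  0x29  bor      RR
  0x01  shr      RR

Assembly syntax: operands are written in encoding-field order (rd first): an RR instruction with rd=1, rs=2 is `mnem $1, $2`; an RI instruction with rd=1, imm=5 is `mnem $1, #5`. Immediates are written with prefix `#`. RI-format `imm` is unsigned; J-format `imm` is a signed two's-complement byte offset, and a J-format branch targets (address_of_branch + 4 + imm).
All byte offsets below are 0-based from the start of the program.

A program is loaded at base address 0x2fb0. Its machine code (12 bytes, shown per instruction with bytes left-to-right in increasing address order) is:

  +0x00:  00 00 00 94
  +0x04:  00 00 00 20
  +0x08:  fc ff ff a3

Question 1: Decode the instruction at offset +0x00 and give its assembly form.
[00] 00 00 00 94 → 0x94000000
  op=0x94000000>>26=0x25 ⇒ bnz (J)
  [25:0] imm=0 = #0

bnz #0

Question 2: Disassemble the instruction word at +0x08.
+0x08: fc ff ff a3 ⇒ word 0xa3fffffc (little)
  op=0xa3fffffc>>26=0x28 ⇒ jmp (J)
  imm: (w>>0)&0x3ffffff=0x3fffffc (s26→-4) → #-4

jmp #-4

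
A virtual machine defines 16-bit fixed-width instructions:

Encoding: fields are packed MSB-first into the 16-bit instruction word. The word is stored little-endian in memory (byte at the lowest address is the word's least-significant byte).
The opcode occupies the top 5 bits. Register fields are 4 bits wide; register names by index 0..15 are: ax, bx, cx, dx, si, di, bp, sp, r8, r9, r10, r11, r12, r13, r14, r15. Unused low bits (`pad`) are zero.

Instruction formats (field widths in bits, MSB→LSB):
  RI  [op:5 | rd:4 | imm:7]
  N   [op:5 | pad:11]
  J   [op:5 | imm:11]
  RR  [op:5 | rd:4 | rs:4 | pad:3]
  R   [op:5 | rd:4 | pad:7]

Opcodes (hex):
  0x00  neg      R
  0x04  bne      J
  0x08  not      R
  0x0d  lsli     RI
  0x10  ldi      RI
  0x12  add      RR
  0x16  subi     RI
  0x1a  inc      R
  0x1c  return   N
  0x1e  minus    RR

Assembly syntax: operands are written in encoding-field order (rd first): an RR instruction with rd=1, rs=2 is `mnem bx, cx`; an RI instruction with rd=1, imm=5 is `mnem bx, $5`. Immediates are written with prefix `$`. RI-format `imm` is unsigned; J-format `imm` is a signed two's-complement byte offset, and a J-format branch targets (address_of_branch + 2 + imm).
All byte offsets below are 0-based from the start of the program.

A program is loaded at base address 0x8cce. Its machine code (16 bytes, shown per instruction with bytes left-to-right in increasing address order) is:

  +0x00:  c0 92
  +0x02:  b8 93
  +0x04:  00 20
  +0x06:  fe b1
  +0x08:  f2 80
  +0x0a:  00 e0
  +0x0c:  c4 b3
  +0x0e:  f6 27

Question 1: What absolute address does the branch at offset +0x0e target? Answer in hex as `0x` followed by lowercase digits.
0x8cd4

@+0e  little-endian(f6 27) = 0x27f6
  opcode bits[15:11]=0x4: bne/J
  imm@[10:0]=0x7f6 (s11→-10) ⇒ $-10
  target = base 0x8cce + off 0x0e + 2 + imm -10 = 0x8cd4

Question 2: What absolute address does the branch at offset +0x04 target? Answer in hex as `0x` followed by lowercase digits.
0x8cd4

+0x04: 00 20 ⇒ word 0x2000 (little)
  opcode bits[15:11]=0x4: bne/J
  imm@[10:0]=0x0 ⇒ $0
  target = base 0x8cce + off 0x04 + 2 + imm 0 = 0x8cd4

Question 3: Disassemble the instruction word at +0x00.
[00] c0 92 → 0x92c0
  op=0x92c0>>11=0x12 ⇒ add (RR)
  [10:7] rd=5 = di
  [6:3] rs=8 = r8

add di, r8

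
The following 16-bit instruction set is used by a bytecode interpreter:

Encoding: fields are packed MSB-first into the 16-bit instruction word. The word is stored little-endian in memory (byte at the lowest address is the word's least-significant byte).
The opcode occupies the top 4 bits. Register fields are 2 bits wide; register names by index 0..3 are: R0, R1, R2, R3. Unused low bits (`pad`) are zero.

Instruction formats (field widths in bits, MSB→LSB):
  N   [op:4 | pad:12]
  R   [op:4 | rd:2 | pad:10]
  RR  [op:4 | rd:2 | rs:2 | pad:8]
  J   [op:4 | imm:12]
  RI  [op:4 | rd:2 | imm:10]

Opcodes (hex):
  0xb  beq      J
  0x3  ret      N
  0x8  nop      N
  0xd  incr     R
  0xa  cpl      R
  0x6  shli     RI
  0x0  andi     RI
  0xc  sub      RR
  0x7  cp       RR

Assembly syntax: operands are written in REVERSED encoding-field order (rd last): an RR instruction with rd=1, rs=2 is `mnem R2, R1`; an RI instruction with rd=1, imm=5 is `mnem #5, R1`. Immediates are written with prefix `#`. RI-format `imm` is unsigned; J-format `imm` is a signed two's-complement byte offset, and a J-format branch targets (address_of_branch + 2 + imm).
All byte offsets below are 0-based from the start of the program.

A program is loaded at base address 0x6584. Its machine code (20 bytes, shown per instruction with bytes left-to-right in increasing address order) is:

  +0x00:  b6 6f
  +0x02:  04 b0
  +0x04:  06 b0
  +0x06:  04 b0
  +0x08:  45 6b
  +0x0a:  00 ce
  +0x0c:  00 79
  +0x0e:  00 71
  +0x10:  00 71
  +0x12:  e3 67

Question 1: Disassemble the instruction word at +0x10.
cp R1, R0

off 0x10: read 00 71 as little → 0x7100
  top 4b → 0x7 → cp [RR]
  rd@[11:10]=0x0 ⇒ R0
  rs@[9:8]=0x1 ⇒ R1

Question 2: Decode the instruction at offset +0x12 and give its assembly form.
off 0x12: read e3 67 as little → 0x67e3
  opcode bits[15:12]=0x6: shli/RI
  rd@[11:10]=0x1 ⇒ R1
  imm@[9:0]=0x3e3 ⇒ #995

shli #995, R1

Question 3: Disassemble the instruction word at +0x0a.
sub R2, R3

@+0a  little-endian(00 ce) = 0xce00
  op=0xce00>>12=0xc ⇒ sub (RR)
  rd: (w>>10)&0x3=0x3 → R3
  rs: (w>>8)&0x3=0x2 → R2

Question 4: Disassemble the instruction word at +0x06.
off 0x06: read 04 b0 as little → 0xb004
  top 4b → 0xb → beq [J]
  imm@[11:0]=0x4 ⇒ #4

beq #4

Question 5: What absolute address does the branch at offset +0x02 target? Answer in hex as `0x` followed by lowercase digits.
@+02  little-endian(04 b0) = 0xb004
  opcode bits[15:12]=0xb: beq/J
  [11:0] imm=4 = #4
  target = base 0x6584 + off 0x02 + 2 + imm 4 = 0x658c

0x658c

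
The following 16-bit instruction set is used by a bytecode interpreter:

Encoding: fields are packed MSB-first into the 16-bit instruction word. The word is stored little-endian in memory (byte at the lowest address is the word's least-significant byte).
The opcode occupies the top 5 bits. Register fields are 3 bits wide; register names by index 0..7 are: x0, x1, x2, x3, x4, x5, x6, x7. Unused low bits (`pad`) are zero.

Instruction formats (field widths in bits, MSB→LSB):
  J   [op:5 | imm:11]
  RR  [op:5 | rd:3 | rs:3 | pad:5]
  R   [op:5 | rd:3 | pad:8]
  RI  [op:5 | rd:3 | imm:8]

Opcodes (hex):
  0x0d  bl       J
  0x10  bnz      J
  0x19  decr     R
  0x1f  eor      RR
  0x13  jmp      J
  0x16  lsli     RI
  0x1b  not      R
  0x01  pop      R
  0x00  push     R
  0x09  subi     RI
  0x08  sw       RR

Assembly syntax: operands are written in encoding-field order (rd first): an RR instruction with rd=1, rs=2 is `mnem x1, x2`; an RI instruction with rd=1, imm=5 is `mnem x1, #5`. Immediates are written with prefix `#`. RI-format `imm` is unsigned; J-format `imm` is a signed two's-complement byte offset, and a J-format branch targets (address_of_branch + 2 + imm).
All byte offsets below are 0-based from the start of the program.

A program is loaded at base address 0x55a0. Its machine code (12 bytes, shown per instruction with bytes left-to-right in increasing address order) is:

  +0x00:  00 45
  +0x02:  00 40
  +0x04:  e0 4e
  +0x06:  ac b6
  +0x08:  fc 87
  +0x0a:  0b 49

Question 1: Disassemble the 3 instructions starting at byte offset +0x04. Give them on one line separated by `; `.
subi x6, #224; lsli x6, #172; bnz #-4

off 0x04: read e0 4e as little → 0x4ee0
  op=0x4ee0>>11=0x9 ⇒ subi (RI)
  rd@[10:8]=0x6 ⇒ x6
  imm@[7:0]=0xe0 ⇒ #224
off 0x06: read ac b6 as little → 0xb6ac
  op=0xb6ac>>11=0x16 ⇒ lsli (RI)
  rd@[10:8]=0x6 ⇒ x6
  imm@[7:0]=0xac ⇒ #172
off 0x08: read fc 87 as little → 0x87fc
  op=0x87fc>>11=0x10 ⇒ bnz (J)
  imm@[10:0]=0x7fc (s11→-4) ⇒ #-4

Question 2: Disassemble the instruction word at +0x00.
sw x5, x0

+0x00: 00 45 ⇒ word 0x4500 (little)
  opcode bits[15:11]=0x8: sw/RR
  rd@[10:8]=0x5 ⇒ x5
  rs@[7:5]=0x0 ⇒ x0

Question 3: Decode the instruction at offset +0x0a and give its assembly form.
subi x1, #11

+0x0a: 0b 49 ⇒ word 0x490b (little)
  opcode bits[15:11]=0x9: subi/RI
  rd@[10:8]=0x1 ⇒ x1
  imm@[7:0]=0xb ⇒ #11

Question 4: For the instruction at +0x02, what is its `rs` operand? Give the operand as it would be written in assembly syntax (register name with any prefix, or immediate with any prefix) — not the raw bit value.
off 0x02: read 00 40 as little → 0x4000
  opcode bits[15:11]=0x8: sw/RR
  rd: (w>>8)&0x7=0x0 → x0
  rs: (w>>5)&0x7=0x0 → x0

x0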